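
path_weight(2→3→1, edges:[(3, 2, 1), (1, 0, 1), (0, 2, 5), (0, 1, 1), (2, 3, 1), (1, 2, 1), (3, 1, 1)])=w(2→3)=1 + w(3→1)=1
= 2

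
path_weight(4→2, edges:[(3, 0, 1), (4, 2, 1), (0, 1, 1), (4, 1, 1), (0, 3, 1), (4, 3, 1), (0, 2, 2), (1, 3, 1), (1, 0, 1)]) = 1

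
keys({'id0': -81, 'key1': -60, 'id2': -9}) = ['id0', 'key1', 'id2']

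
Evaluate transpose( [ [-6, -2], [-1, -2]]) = [[-6, -1], [-2, -2]]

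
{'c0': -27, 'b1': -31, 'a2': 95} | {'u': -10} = {'c0': -27, 'b1': -31, 'a2': 95, 'u': -10}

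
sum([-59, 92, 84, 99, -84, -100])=32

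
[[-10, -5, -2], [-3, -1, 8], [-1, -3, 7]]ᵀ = [[-10, -3, -1], [-5, -1, -3], [-2, 8, 7]]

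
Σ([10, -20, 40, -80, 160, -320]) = 10 + -20 + 40 + -80 + 160 + -320
= -210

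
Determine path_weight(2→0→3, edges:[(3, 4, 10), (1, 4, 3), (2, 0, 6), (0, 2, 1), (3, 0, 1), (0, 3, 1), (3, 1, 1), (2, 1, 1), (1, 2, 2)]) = 7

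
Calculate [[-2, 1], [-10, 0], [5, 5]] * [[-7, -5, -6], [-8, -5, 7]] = C[0][0] = (-2)*(-7) + (1)*(-8) = 6
C[0][1] = (-2)*(-5) + (1)*(-5) = 5
C[0][2] = (-2)*(-6) + (1)*(7) = 19
C[1][0] = (-10)*(-7) + (0)*(-8) = 70
C[1][1] = (-10)*(-5) + (0)*(-5) = 50
C[1][2] = (-10)*(-6) + (0)*(7) = 60
... (3 more cells)
= [[6, 5, 19], [70, 50, 60], [-75, -50, 5]]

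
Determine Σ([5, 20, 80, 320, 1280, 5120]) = 5 + 20 + 80 + 320 + 1280 + 5120
= 6825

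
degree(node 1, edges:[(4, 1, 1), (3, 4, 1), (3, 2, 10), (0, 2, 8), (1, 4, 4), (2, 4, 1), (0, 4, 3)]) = 2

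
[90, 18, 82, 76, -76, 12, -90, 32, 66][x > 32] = [90, 82, 76, 66]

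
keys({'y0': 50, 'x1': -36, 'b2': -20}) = ['y0', 'x1', 'b2']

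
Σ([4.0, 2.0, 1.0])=7.0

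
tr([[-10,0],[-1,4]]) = diagonal: (-10) + 4
= -6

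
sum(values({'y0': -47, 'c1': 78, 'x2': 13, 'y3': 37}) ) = 81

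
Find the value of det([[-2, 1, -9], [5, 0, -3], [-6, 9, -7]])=-406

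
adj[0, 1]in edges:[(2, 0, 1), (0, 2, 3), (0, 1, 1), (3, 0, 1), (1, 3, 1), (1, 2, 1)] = 1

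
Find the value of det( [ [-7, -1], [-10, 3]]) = -31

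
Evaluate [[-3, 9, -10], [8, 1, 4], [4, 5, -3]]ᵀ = [[-3, 8, 4], [9, 1, 5], [-10, 4, -3]]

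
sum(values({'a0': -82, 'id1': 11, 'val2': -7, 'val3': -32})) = -110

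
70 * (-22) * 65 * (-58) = 5805800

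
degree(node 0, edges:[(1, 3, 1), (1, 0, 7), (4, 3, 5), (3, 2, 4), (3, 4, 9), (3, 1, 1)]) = incident: (1,0)
= 1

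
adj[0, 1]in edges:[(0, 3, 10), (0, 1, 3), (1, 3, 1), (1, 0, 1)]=3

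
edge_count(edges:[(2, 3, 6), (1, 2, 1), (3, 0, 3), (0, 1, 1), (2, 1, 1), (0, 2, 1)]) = 6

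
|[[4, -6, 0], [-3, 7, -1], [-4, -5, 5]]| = 6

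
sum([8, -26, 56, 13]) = 8 + (-26) + 56 + 13
= 51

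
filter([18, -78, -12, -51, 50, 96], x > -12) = [18, 50, 96]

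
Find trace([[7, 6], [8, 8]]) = 15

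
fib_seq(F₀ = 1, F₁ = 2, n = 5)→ [1, 2, 3, 5, 8]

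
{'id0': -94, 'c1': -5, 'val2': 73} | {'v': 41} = {'id0': -94, 'c1': -5, 'val2': 73, 'v': 41}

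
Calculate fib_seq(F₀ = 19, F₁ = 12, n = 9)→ F_2 = F_1 + F_0 = 31
F_3 = F_2 + F_1 = 43
F_4 = F_3 + F_2 = 74
...
= [19, 12, 31, 43, 74, 117, 191, 308, 499]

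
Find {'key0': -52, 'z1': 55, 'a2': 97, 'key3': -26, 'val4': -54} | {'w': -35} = {'key0': -52, 'z1': 55, 'a2': 97, 'key3': -26, 'val4': -54, 'w': -35}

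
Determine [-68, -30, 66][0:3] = [-68, -30, 66]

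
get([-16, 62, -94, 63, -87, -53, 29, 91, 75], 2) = -94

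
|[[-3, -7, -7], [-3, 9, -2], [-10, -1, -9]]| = -353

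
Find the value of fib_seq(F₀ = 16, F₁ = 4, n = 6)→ [16, 4, 20, 24, 44, 68]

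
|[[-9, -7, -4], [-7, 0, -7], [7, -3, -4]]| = (1)*(-9)*det([[0, -7], [-3, -4]]) + (-1)*(-7)*det([[-7, -7], [7, -4]]) + (1)*(-4)*det([[-7, 0], [7, -3]])
= 189 + 539 + -84
= 644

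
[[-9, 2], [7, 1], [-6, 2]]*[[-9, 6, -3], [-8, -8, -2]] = C[0][0] = (-9)*(-9) + (2)*(-8) = 65
C[0][1] = (-9)*(6) + (2)*(-8) = -70
C[0][2] = (-9)*(-3) + (2)*(-2) = 23
C[1][0] = (7)*(-9) + (1)*(-8) = -71
C[1][1] = (7)*(6) + (1)*(-8) = 34
C[1][2] = (7)*(-3) + (1)*(-2) = -23
... (3 more cells)
= [[65, -70, 23], [-71, 34, -23], [38, -52, 14]]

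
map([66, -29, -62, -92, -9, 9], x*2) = 66*2=132, -29*2=-58, -62*2=-124, -92*2=-184, -9*2=-18, 9*2=18
= [132, -58, -124, -184, -18, 18]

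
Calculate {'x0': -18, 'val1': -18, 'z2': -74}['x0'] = -18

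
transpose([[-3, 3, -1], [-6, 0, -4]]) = [[-3, -6], [3, 0], [-1, -4]]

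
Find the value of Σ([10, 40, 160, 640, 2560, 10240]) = 13650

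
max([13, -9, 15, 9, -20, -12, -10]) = 15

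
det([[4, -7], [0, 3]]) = 12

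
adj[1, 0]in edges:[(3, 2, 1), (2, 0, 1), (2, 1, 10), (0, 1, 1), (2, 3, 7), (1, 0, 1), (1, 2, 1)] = 1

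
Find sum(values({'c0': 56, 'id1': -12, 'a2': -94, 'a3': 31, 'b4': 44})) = 25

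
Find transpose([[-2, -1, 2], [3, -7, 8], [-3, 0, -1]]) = [[-2, 3, -3], [-1, -7, 0], [2, 8, -1]]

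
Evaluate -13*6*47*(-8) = 29328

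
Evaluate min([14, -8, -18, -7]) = -18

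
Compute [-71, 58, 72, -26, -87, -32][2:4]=[72, -26]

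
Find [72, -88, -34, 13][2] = -34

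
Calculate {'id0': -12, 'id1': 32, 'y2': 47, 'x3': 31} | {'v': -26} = {'id0': -12, 'id1': 32, 'y2': 47, 'x3': 31, 'v': -26}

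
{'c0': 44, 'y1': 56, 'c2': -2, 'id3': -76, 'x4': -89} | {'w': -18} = {'c0': 44, 'y1': 56, 'c2': -2, 'id3': -76, 'x4': -89, 'w': -18}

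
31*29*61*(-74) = -4058086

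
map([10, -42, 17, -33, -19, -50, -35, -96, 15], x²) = [100, 1764, 289, 1089, 361, 2500, 1225, 9216, 225]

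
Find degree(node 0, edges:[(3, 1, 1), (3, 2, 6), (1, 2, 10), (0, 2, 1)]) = incident: (0,2)
= 1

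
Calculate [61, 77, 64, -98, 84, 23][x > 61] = [77, 64, 84]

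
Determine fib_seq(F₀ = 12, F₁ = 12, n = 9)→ [12, 12, 24, 36, 60, 96, 156, 252, 408]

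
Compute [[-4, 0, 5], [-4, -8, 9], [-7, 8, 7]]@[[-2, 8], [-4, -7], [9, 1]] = C[0][0] = (-4)*(-2) + (0)*(-4) + (5)*(9) = 53
C[0][1] = (-4)*(8) + (0)*(-7) + (5)*(1) = -27
C[1][0] = (-4)*(-2) + (-8)*(-4) + (9)*(9) = 121
C[1][1] = (-4)*(8) + (-8)*(-7) + (9)*(1) = 33
C[2][0] = (-7)*(-2) + (8)*(-4) + (7)*(9) = 45
C[2][1] = (-7)*(8) + (8)*(-7) + (7)*(1) = -105
= [[53, -27], [121, 33], [45, -105]]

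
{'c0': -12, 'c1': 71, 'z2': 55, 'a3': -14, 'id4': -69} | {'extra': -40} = {'c0': -12, 'c1': 71, 'z2': 55, 'a3': -14, 'id4': -69, 'extra': -40}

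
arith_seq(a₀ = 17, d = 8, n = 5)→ [17, 25, 33, 41, 49]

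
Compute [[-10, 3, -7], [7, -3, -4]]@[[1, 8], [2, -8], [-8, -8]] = [[52, -48], [33, 112]]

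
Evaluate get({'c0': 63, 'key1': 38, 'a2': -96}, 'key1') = 38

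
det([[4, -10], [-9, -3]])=(4)*(-3) - (-10)*(-9)
= -102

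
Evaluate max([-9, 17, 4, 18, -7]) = 18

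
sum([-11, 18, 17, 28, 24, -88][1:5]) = slice → [18, 17, 28, 24]
18 + 17 + 28 + 24
= 87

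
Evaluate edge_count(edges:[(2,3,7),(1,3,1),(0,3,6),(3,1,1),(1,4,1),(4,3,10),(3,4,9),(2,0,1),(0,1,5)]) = 9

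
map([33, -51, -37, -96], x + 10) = [43, -41, -27, -86]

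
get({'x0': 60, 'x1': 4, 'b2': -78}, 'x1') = 4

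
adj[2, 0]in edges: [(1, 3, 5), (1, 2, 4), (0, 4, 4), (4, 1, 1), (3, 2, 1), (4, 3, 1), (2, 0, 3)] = 3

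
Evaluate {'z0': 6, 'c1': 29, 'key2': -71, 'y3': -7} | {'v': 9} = {'z0': 6, 'c1': 29, 'key2': -71, 'y3': -7, 'v': 9}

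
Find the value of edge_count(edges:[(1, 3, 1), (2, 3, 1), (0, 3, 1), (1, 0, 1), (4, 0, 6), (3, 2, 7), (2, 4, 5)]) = 7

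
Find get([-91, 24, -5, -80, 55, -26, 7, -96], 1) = 24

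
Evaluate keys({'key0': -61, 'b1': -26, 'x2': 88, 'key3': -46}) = ['key0', 'b1', 'x2', 'key3']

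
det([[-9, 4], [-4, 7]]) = -47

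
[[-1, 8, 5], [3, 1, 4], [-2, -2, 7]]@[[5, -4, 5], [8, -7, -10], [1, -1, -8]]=[[64, -57, -125], [27, -23, -27], [-19, 15, -46]]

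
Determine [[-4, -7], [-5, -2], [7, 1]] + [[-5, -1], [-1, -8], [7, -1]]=[[-9, -8], [-6, -10], [14, 0]]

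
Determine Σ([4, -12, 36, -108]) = 4 + -12 + 36 + -108
= -80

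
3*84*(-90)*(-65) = 1474200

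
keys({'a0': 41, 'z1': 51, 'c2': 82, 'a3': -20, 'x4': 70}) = ['a0', 'z1', 'c2', 'a3', 'x4']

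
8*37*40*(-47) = -556480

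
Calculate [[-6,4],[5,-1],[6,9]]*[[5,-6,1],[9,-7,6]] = C[0][0] = (-6)*(5) + (4)*(9) = 6
C[0][1] = (-6)*(-6) + (4)*(-7) = 8
C[0][2] = (-6)*(1) + (4)*(6) = 18
C[1][0] = (5)*(5) + (-1)*(9) = 16
C[1][1] = (5)*(-6) + (-1)*(-7) = -23
C[1][2] = (5)*(1) + (-1)*(6) = -1
... (3 more cells)
= [[6, 8, 18], [16, -23, -1], [111, -99, 60]]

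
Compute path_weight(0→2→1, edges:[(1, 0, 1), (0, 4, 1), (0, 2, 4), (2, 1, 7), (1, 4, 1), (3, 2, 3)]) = 11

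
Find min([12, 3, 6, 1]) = 1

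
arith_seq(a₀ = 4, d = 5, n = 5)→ [4, 9, 14, 19, 24]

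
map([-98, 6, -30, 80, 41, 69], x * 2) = [-196, 12, -60, 160, 82, 138]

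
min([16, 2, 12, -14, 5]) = -14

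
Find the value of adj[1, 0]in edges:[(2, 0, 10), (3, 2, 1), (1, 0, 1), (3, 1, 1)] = 1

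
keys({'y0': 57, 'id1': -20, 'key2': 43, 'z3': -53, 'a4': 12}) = ['y0', 'id1', 'key2', 'z3', 'a4']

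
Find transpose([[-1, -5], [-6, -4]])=[[-1, -6], [-5, -4]]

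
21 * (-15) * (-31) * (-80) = -781200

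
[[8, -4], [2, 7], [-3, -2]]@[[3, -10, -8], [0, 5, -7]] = [[24, -100, -36], [6, 15, -65], [-9, 20, 38]]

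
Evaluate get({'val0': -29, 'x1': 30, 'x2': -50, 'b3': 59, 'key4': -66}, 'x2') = -50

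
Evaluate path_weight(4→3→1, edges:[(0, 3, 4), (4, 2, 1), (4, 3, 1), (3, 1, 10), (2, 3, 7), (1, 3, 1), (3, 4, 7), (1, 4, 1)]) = 11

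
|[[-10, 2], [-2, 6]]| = (-10)*(6) - (2)*(-2)
= -56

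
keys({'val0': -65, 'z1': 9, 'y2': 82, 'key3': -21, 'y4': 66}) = ['val0', 'z1', 'y2', 'key3', 'y4']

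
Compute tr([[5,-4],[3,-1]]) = diagonal: 5 + (-1)
= 4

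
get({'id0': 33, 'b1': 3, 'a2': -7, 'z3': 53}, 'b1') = 3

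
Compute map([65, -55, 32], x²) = (65)²=4225, (-55)²=3025, (32)²=1024
= [4225, 3025, 1024]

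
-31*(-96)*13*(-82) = -3172416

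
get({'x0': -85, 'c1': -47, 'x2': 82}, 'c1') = -47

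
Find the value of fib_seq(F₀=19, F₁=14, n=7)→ [19, 14, 33, 47, 80, 127, 207]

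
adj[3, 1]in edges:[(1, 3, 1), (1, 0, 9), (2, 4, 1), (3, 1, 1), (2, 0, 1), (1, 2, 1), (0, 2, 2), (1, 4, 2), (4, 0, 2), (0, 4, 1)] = 1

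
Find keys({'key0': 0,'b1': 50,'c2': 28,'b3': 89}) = ['key0', 'b1', 'c2', 'b3']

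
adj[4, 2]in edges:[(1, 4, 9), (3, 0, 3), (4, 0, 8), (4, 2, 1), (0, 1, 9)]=1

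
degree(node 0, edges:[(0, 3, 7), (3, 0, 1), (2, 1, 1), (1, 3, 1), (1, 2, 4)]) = incident: (0,3), (3,0)
= 2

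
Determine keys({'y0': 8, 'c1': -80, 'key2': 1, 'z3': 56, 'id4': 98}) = ['y0', 'c1', 'key2', 'z3', 'id4']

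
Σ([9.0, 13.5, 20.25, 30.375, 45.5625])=118.6875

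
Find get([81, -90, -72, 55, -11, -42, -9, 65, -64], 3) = 55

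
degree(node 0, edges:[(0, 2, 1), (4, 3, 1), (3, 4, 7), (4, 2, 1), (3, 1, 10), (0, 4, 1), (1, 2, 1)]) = incident: (0,2), (0,4)
= 2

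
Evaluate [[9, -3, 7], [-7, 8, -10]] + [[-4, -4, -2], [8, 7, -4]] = [[5, -7, 5], [1, 15, -14]]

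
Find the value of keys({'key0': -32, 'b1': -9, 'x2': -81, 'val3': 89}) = ['key0', 'b1', 'x2', 'val3']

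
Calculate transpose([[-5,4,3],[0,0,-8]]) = [[-5, 0], [4, 0], [3, -8]]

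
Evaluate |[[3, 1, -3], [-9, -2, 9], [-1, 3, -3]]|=-12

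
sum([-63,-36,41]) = (-63) + (-36) + 41
= -58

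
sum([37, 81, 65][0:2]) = 118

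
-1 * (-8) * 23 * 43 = 7912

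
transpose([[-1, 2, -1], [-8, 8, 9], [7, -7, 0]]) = [[-1, -8, 7], [2, 8, -7], [-1, 9, 0]]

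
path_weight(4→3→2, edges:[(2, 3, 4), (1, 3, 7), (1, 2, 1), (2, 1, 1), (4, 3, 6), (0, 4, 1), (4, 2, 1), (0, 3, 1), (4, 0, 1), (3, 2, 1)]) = w(4→3)=6 + w(3→2)=1
= 7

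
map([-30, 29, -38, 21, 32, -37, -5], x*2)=-30*2=-60, 29*2=58, -38*2=-76, 21*2=42, 32*2=64, -37*2=-74, -5*2=-10
= [-60, 58, -76, 42, 64, -74, -10]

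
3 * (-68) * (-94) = 19176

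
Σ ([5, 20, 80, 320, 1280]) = 5 + 20 + 80 + 320 + 1280
= 1705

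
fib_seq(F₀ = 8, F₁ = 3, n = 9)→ F_2 = F_1 + F_0 = 11
F_3 = F_2 + F_1 = 14
F_4 = F_3 + F_2 = 25
...
= [8, 3, 11, 14, 25, 39, 64, 103, 167]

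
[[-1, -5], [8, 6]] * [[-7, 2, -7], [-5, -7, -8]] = C[0][0] = (-1)*(-7) + (-5)*(-5) = 32
C[0][1] = (-1)*(2) + (-5)*(-7) = 33
C[0][2] = (-1)*(-7) + (-5)*(-8) = 47
C[1][0] = (8)*(-7) + (6)*(-5) = -86
C[1][1] = (8)*(2) + (6)*(-7) = -26
C[1][2] = (8)*(-7) + (6)*(-8) = -104
= [[32, 33, 47], [-86, -26, -104]]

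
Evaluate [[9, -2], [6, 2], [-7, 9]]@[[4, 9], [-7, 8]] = C[0][0] = (9)*(4) + (-2)*(-7) = 50
C[0][1] = (9)*(9) + (-2)*(8) = 65
C[1][0] = (6)*(4) + (2)*(-7) = 10
C[1][1] = (6)*(9) + (2)*(8) = 70
C[2][0] = (-7)*(4) + (9)*(-7) = -91
C[2][1] = (-7)*(9) + (9)*(8) = 9
= [[50, 65], [10, 70], [-91, 9]]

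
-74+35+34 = -5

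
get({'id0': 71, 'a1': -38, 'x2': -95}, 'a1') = -38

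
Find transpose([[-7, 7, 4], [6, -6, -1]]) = [[-7, 6], [7, -6], [4, -1]]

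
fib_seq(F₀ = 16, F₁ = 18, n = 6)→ [16, 18, 34, 52, 86, 138]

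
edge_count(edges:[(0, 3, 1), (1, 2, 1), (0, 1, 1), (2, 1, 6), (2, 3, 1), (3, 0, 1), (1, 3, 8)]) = 7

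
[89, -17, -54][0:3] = [89, -17, -54]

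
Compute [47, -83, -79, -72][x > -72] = keep x where x > -72: 47✓, -83✗, -79✗, -72✗
= [47]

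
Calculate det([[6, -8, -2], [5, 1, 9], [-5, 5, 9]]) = 444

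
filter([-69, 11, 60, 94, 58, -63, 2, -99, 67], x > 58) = [60, 94, 67]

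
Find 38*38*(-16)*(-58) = 1340032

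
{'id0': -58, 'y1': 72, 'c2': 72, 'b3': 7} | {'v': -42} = {'id0': -58, 'y1': 72, 'c2': 72, 'b3': 7, 'v': -42}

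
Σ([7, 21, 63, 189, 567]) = 7 + 21 + 63 + 189 + 567
= 847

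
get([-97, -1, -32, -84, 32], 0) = -97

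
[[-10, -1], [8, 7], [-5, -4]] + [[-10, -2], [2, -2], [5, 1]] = [[-20, -3], [10, 5], [0, -3]]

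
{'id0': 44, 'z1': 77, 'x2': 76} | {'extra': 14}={'id0': 44, 'z1': 77, 'x2': 76, 'extra': 14}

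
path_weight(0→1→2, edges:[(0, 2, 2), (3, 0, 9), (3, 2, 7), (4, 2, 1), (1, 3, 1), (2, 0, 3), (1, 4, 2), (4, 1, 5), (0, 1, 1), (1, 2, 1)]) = w(0→1)=1 + w(1→2)=1
= 2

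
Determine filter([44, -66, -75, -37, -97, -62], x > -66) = keep x where x > -66: 44✓, -66✗, -75✗, -37✓, -97✗, -62✓
= [44, -37, -62]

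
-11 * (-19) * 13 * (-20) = -54340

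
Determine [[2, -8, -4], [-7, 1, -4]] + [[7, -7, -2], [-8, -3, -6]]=[[9, -15, -6], [-15, -2, -10]]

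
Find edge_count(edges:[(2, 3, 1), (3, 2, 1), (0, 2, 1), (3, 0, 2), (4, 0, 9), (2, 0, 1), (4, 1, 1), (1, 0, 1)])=8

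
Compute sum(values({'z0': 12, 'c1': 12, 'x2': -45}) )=12 + 12 + (-45)
= -21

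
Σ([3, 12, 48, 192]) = 3 + 12 + 48 + 192
= 255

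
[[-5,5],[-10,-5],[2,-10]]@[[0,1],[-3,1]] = [[-15, 0], [15, -15], [30, -8]]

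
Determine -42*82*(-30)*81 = 8368920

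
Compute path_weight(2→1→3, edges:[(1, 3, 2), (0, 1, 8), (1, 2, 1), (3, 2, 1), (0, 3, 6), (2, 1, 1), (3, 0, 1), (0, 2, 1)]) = 3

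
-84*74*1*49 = -304584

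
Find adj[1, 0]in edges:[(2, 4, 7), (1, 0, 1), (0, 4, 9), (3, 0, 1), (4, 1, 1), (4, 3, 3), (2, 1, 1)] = 1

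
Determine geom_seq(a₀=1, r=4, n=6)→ a_0 = 1*4^0 = 1
a_1 = 1*4^1 = 4
a_2 = 1*4^2 = 16
...
= [1, 4, 16, 64, 256, 1024]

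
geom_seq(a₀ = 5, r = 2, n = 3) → [5, 10, 20]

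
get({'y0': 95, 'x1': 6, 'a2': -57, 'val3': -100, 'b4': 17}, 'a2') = -57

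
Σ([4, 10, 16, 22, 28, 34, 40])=154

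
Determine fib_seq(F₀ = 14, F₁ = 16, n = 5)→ F_2 = F_1 + F_0 = 30
F_3 = F_2 + F_1 = 46
F_4 = F_3 + F_2 = 76
= [14, 16, 30, 46, 76]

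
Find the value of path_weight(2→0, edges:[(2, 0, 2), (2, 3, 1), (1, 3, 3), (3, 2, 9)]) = 2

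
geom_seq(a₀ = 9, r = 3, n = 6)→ [9, 27, 81, 243, 729, 2187]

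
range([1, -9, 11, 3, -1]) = 20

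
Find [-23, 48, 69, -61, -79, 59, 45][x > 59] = [69]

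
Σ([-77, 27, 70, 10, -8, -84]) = -62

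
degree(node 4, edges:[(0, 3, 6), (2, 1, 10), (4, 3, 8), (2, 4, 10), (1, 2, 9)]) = incident: (4,3), (2,4)
= 2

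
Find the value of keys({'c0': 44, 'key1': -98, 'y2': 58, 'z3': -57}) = ['c0', 'key1', 'y2', 'z3']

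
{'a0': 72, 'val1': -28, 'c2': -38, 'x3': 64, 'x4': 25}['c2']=-38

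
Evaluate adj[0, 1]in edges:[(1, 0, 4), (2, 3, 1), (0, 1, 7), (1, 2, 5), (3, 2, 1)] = 7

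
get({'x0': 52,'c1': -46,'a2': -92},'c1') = -46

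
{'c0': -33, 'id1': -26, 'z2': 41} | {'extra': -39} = {'c0': -33, 'id1': -26, 'z2': 41, 'extra': -39}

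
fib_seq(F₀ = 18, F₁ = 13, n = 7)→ [18, 13, 31, 44, 75, 119, 194]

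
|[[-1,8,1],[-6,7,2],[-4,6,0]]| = -60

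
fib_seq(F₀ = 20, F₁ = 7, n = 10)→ F_2 = F_1 + F_0 = 27
F_3 = F_2 + F_1 = 34
F_4 = F_3 + F_2 = 61
...
= [20, 7, 27, 34, 61, 95, 156, 251, 407, 658]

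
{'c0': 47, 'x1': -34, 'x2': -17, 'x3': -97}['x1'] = -34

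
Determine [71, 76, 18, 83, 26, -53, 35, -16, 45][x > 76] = keep x where x > 76: 71✗, 76✗, 18✗, 83✓, 26✗, -53✗, 35✗, -16✗, 45✗
= [83]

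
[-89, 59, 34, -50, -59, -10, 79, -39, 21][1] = 59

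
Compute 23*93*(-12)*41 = -1052388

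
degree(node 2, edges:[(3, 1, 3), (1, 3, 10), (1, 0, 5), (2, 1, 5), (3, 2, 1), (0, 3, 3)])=2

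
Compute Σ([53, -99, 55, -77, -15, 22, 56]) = -5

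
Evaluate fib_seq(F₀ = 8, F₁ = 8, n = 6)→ [8, 8, 16, 24, 40, 64]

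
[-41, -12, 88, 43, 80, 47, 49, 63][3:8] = [43, 80, 47, 49, 63]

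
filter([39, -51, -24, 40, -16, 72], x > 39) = keep x where x > 39: 39✗, -51✗, -24✗, 40✓, -16✗, 72✓
= [40, 72]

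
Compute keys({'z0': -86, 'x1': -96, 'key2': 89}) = ['z0', 'x1', 'key2']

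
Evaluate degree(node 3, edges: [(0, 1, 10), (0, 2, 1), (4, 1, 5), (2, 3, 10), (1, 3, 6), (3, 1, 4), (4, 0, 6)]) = 3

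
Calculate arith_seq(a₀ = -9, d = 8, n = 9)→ [-9, -1, 7, 15, 23, 31, 39, 47, 55]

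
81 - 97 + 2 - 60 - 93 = -167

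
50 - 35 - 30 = -15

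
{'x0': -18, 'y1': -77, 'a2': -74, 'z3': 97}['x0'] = -18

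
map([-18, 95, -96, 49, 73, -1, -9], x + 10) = [-8, 105, -86, 59, 83, 9, 1]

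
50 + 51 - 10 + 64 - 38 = 117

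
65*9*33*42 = 810810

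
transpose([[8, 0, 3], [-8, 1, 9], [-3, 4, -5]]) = [[8, -8, -3], [0, 1, 4], [3, 9, -5]]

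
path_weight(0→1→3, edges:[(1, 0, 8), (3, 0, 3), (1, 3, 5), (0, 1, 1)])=w(0→1)=1 + w(1→3)=5
= 6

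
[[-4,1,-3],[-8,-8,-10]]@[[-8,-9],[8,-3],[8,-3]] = C[0][0] = (-4)*(-8) + (1)*(8) + (-3)*(8) = 16
C[0][1] = (-4)*(-9) + (1)*(-3) + (-3)*(-3) = 42
C[1][0] = (-8)*(-8) + (-8)*(8) + (-10)*(8) = -80
C[1][1] = (-8)*(-9) + (-8)*(-3) + (-10)*(-3) = 126
= [[16, 42], [-80, 126]]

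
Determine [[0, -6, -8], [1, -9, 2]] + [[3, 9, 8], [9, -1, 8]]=[[3, 3, 0], [10, -10, 10]]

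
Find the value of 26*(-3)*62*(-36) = 174096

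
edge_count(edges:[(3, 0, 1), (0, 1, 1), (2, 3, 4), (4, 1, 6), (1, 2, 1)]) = 5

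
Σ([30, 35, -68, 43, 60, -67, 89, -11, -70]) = 30 + 35 + (-68) + 43 + 60 + (-67) + 89 + (-11) + (-70)
= 41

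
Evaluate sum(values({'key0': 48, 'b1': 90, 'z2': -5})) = 133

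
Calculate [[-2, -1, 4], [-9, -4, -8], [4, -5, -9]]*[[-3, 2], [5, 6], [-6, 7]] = [[-23, 18], [55, -98], [17, -85]]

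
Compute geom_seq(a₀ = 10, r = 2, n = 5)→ a_0 = 10*2^0 = 10
a_1 = 10*2^1 = 20
a_2 = 10*2^2 = 40
...
= [10, 20, 40, 80, 160]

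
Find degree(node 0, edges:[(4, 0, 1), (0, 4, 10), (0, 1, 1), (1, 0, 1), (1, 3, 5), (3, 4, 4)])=incident: (4,0), (0,4), (0,1), (1,0)
= 4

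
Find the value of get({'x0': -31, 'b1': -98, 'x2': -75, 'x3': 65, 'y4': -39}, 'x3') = 65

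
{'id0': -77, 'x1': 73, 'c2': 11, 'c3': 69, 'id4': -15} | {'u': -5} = {'id0': -77, 'x1': 73, 'c2': 11, 'c3': 69, 'id4': -15, 'u': -5}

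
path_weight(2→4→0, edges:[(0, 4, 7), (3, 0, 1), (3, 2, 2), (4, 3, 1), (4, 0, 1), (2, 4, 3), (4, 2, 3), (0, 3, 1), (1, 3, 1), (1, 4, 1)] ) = 4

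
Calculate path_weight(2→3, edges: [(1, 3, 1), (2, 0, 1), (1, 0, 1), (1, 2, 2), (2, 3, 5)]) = w(2→3)=5
= 5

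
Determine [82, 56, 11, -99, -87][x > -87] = keep x where x > -87: 82✓, 56✓, 11✓, -99✗, -87✗
= [82, 56, 11]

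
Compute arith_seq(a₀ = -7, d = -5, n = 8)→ [-7, -12, -17, -22, -27, -32, -37, -42]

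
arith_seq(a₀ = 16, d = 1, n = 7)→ [16, 17, 18, 19, 20, 21, 22]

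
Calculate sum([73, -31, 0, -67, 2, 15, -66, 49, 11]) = -14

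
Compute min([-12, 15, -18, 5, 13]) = -18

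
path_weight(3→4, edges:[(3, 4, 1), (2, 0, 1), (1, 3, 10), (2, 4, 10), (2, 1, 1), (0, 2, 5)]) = w(3→4)=1
= 1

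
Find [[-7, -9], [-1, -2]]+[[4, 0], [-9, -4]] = [[-3, -9], [-10, -6]]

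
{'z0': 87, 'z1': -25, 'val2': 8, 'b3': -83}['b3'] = -83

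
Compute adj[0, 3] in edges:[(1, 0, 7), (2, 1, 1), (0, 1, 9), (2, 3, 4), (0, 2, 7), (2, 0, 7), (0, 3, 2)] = 2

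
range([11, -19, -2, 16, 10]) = 35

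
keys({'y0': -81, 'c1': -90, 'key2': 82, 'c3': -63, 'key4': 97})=['y0', 'c1', 'key2', 'c3', 'key4']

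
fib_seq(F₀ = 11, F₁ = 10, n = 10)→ F_2 = F_1 + F_0 = 21
F_3 = F_2 + F_1 = 31
F_4 = F_3 + F_2 = 52
...
= [11, 10, 21, 31, 52, 83, 135, 218, 353, 571]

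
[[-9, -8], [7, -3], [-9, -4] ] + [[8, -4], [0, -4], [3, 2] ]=[[-1, -12], [7, -7], [-6, -2]]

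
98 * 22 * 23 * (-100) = -4958800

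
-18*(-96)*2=3456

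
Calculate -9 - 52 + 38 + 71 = 48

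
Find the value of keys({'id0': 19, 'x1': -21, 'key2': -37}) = ['id0', 'x1', 'key2']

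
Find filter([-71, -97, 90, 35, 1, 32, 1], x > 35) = keep x where x > 35: -71✗, -97✗, 90✓, 35✗, 1✗, 32✗, 1✗
= [90]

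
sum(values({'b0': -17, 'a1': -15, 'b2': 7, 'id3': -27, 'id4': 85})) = (-17) + (-15) + 7 + (-27) + 85
= 33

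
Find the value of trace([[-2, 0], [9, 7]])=5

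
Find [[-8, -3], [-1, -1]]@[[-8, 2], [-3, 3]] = [[73, -25], [11, -5]]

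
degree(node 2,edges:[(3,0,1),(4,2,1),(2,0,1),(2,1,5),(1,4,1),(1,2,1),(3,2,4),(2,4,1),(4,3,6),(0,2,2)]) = 7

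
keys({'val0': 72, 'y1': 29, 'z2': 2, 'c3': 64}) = ['val0', 'y1', 'z2', 'c3']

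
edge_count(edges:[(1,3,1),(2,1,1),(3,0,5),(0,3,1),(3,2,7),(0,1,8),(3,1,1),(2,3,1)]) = 8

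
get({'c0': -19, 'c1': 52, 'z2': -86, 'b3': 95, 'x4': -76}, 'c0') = -19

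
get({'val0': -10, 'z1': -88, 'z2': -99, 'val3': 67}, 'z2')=-99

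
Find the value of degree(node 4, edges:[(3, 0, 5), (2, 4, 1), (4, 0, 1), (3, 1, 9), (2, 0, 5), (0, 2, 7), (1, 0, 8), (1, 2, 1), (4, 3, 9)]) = incident: (2,4), (4,0), (4,3)
= 3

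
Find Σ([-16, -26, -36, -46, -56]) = -180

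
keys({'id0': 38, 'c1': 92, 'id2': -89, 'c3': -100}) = ['id0', 'c1', 'id2', 'c3']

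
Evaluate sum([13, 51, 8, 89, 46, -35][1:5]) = 194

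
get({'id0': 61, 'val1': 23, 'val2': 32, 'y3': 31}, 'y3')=31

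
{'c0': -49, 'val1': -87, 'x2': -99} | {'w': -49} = {'c0': -49, 'val1': -87, 'x2': -99, 'w': -49}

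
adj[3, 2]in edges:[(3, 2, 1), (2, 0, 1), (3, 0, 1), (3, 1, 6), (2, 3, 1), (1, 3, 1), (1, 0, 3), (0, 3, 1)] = 1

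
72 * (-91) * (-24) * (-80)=-12579840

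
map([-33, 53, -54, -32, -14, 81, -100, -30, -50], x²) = (-33)²=1089, (53)²=2809, (-54)²=2916, (-32)²=1024, (-14)²=196, (81)²=6561, (-100)²=10000, (-30)²=900, (-50)²=2500
= [1089, 2809, 2916, 1024, 196, 6561, 10000, 900, 2500]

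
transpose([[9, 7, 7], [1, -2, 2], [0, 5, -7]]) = [[9, 1, 0], [7, -2, 5], [7, 2, -7]]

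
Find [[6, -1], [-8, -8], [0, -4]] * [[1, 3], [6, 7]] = [[0, 11], [-56, -80], [-24, -28]]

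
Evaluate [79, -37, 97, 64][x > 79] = keep x where x > 79: 79✗, -37✗, 97✓, 64✗
= [97]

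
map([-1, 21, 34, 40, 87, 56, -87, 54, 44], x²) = (-1)²=1, (21)²=441, (34)²=1156, (40)²=1600, (87)²=7569, (56)²=3136, (-87)²=7569, (54)²=2916, (44)²=1936
= [1, 441, 1156, 1600, 7569, 3136, 7569, 2916, 1936]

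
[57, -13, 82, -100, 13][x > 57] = keep x where x > 57: 57✗, -13✗, 82✓, -100✗, 13✗
= [82]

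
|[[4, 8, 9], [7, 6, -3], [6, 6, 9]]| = -306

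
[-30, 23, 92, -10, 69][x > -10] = [23, 92, 69]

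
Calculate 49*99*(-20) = -97020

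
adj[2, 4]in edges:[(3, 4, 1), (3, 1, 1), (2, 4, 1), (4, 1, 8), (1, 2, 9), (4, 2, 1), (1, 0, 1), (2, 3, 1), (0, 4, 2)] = 1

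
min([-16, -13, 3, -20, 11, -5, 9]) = -20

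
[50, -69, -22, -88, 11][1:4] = [-69, -22, -88]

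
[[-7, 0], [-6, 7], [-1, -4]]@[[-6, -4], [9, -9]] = C[0][0] = (-7)*(-6) + (0)*(9) = 42
C[0][1] = (-7)*(-4) + (0)*(-9) = 28
C[1][0] = (-6)*(-6) + (7)*(9) = 99
C[1][1] = (-6)*(-4) + (7)*(-9) = -39
C[2][0] = (-1)*(-6) + (-4)*(9) = -30
C[2][1] = (-1)*(-4) + (-4)*(-9) = 40
= [[42, 28], [99, -39], [-30, 40]]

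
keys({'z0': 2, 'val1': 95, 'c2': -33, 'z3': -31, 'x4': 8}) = ['z0', 'val1', 'c2', 'z3', 'x4']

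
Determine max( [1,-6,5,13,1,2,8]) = 13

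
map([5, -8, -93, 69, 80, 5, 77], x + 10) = 5+10=15, -8+10=2, -93+10=-83, 69+10=79, 80+10=90, 5+10=15, 77+10=87
= [15, 2, -83, 79, 90, 15, 87]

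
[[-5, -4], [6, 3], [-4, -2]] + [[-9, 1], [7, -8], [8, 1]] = [[-14, -3], [13, -5], [4, -1]]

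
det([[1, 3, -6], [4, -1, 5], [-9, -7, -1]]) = 135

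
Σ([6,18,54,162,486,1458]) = 6 + 18 + 54 + 162 + 486 + 1458
= 2184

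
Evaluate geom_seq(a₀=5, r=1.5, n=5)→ [5.0, 7.5, 11.25, 16.875, 25.3125]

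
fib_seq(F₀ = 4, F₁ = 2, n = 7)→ F_2 = F_1 + F_0 = 6
F_3 = F_2 + F_1 = 8
F_4 = F_3 + F_2 = 14
...
= [4, 2, 6, 8, 14, 22, 36]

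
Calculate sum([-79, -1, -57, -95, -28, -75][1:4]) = -153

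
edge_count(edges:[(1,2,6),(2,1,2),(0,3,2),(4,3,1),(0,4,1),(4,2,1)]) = 6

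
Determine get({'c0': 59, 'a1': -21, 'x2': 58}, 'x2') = 58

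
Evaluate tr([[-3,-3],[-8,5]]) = diagonal: (-3) + 5
= 2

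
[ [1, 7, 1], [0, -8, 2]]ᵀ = [[1, 0], [7, -8], [1, 2]]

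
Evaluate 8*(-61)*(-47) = 22936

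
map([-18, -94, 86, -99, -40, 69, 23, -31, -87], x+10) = [-8, -84, 96, -89, -30, 79, 33, -21, -77]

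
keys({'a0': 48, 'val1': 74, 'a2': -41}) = ['a0', 'val1', 'a2']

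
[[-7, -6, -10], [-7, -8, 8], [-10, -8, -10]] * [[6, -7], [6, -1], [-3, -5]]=[[-48, 105], [-114, 17], [-78, 128]]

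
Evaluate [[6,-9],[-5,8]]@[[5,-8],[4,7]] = C[0][0] = (6)*(5) + (-9)*(4) = -6
C[0][1] = (6)*(-8) + (-9)*(7) = -111
C[1][0] = (-5)*(5) + (8)*(4) = 7
C[1][1] = (-5)*(-8) + (8)*(7) = 96
= [[-6, -111], [7, 96]]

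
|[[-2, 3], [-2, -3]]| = 12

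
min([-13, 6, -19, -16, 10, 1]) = -19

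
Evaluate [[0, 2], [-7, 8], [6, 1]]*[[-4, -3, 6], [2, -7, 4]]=C[0][0] = (0)*(-4) + (2)*(2) = 4
C[0][1] = (0)*(-3) + (2)*(-7) = -14
C[0][2] = (0)*(6) + (2)*(4) = 8
C[1][0] = (-7)*(-4) + (8)*(2) = 44
C[1][1] = (-7)*(-3) + (8)*(-7) = -35
C[1][2] = (-7)*(6) + (8)*(4) = -10
... (3 more cells)
= [[4, -14, 8], [44, -35, -10], [-22, -25, 40]]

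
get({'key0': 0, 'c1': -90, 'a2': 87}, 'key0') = 0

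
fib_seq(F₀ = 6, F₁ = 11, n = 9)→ F_2 = F_1 + F_0 = 17
F_3 = F_2 + F_1 = 28
F_4 = F_3 + F_2 = 45
...
= [6, 11, 17, 28, 45, 73, 118, 191, 309]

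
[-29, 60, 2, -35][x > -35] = [-29, 60, 2]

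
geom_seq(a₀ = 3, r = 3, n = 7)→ [3, 9, 27, 81, 243, 729, 2187]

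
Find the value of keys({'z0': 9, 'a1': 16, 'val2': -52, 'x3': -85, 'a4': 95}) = ['z0', 'a1', 'val2', 'x3', 'a4']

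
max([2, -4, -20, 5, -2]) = 5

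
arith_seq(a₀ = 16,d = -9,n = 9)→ [16, 7, -2, -11, -20, -29, -38, -47, -56]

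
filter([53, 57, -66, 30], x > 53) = [57]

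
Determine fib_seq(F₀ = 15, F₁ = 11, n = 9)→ [15, 11, 26, 37, 63, 100, 163, 263, 426]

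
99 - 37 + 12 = 74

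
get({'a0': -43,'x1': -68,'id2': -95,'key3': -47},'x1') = -68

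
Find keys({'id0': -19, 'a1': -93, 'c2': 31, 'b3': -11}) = ['id0', 'a1', 'c2', 'b3']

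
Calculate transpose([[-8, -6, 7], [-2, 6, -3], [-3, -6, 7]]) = [[-8, -2, -3], [-6, 6, -6], [7, -3, 7]]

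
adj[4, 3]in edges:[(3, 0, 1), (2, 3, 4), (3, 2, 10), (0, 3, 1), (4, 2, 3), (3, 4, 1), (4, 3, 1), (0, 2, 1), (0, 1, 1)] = 1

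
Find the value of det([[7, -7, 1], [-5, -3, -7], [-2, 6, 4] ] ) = -64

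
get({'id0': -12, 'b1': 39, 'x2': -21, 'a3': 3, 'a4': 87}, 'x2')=-21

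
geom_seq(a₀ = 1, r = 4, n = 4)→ a_0 = 1*4^0 = 1
a_1 = 1*4^1 = 4
a_2 = 1*4^2 = 16
...
= [1, 4, 16, 64]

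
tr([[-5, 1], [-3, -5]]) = diagonal: (-5) + (-5)
= -10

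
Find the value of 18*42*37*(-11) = -307692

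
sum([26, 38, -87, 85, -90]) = 26 + 38 + (-87) + 85 + (-90)
= -28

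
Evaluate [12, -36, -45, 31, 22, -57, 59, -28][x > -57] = [12, -36, -45, 31, 22, 59, -28]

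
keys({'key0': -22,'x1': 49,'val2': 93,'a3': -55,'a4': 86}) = ['key0', 'x1', 'val2', 'a3', 'a4']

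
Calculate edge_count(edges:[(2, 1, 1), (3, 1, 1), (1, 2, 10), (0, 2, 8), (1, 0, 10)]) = 5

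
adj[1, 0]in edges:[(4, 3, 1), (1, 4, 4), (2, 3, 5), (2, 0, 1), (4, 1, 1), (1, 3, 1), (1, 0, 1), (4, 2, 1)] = 1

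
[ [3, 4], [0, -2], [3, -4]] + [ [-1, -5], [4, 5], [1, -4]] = [[2, -1], [4, 3], [4, -8]]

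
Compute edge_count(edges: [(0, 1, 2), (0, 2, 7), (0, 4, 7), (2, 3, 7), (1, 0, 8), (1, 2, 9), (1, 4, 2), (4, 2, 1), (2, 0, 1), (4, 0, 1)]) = 10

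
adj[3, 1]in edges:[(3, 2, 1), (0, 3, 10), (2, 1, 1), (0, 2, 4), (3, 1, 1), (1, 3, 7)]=1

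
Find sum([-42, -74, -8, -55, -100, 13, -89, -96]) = -451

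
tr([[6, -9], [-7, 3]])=diagonal: 6 + 3
= 9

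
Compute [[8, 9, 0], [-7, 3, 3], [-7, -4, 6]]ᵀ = [[8, -7, -7], [9, 3, -4], [0, 3, 6]]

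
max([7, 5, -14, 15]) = 15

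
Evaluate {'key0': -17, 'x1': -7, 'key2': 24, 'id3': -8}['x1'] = -7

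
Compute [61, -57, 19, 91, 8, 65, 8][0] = 61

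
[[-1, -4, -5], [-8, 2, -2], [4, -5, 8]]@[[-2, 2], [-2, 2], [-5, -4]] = [[35, 10], [22, -4], [-38, -34]]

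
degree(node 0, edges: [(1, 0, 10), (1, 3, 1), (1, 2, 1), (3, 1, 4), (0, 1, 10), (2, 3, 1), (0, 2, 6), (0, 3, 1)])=incident: (1,0), (0,1), (0,2), (0,3)
= 4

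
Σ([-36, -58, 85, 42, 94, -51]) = (-36) + (-58) + 85 + 42 + 94 + (-51)
= 76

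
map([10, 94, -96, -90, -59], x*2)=10*2=20, 94*2=188, -96*2=-192, -90*2=-180, -59*2=-118
= [20, 188, -192, -180, -118]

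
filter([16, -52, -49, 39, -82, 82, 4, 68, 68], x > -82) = [16, -52, -49, 39, 82, 4, 68, 68]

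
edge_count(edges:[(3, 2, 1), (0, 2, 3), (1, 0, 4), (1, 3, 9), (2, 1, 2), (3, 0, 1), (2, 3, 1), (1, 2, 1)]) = 8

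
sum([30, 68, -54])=44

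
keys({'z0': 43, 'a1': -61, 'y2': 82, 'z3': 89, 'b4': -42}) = ['z0', 'a1', 'y2', 'z3', 'b4']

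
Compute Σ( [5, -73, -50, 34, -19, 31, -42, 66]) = 5 + (-73) + (-50) + 34 + (-19) + 31 + (-42) + 66
= -48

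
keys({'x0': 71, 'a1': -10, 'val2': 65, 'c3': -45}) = ['x0', 'a1', 'val2', 'c3']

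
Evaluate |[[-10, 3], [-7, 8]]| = -59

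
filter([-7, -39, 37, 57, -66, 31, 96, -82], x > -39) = keep x where x > -39: -7✓, -39✗, 37✓, 57✓, -66✗, 31✓, 96✓, -82✗
= [-7, 37, 57, 31, 96]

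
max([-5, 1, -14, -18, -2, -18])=1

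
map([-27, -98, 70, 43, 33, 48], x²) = [729, 9604, 4900, 1849, 1089, 2304]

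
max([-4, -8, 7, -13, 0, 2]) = 7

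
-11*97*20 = -21340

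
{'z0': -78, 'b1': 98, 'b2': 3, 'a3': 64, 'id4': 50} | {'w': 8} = {'z0': -78, 'b1': 98, 'b2': 3, 'a3': 64, 'id4': 50, 'w': 8}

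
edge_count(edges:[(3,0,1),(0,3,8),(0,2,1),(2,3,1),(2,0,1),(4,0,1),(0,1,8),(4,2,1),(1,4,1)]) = 9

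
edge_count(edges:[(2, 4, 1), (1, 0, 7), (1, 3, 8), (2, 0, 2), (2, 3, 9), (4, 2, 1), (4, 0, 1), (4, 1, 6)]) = 8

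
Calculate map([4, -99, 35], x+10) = 4+10=14, -99+10=-89, 35+10=45
= [14, -89, 45]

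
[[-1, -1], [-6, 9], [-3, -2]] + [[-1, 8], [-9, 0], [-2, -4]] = [[-2, 7], [-15, 9], [-5, -6]]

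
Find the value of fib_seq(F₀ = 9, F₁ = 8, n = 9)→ [9, 8, 17, 25, 42, 67, 109, 176, 285]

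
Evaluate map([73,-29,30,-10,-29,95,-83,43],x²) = (73)²=5329, (-29)²=841, (30)²=900, (-10)²=100, (-29)²=841, (95)²=9025, (-83)²=6889, (43)²=1849
= [5329, 841, 900, 100, 841, 9025, 6889, 1849]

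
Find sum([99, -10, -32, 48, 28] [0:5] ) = slice → [99, -10, -32, 48, 28]
99 + (-10) + (-32) + 48 + 28
= 133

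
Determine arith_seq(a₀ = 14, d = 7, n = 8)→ [14, 21, 28, 35, 42, 49, 56, 63]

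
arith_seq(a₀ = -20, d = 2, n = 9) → a_0 = -20 + 0*2 = -20
a_1 = -20 + 1*2 = -18
a_2 = -20 + 2*2 = -16
...
= [-20, -18, -16, -14, -12, -10, -8, -6, -4]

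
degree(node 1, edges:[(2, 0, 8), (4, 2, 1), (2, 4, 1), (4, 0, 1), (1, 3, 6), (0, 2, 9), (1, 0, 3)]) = 2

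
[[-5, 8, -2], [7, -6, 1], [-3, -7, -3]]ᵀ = [[-5, 7, -3], [8, -6, -7], [-2, 1, -3]]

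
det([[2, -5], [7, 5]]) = (2)*(5) - (-5)*(7)
= 45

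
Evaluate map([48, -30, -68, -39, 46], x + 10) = [58, -20, -58, -29, 56]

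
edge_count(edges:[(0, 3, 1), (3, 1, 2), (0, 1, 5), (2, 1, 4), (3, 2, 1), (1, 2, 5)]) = 6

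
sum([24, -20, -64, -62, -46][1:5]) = -192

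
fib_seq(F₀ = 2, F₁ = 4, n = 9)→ [2, 4, 6, 10, 16, 26, 42, 68, 110]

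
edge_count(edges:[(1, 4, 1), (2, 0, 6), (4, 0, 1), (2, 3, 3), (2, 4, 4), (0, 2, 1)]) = 6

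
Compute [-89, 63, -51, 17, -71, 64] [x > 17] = keep x where x > 17: -89✗, 63✓, -51✗, 17✗, -71✗, 64✓
= [63, 64]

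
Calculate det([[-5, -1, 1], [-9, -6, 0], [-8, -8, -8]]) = -144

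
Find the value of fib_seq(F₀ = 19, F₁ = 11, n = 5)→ F_2 = F_1 + F_0 = 30
F_3 = F_2 + F_1 = 41
F_4 = F_3 + F_2 = 71
= [19, 11, 30, 41, 71]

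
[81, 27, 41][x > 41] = keep x where x > 41: 81✓, 27✗, 41✗
= [81]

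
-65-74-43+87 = -95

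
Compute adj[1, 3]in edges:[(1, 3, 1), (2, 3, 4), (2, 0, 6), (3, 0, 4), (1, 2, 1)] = 1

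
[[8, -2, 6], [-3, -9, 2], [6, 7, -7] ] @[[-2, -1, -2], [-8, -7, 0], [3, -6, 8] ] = [[18, -30, 32], [84, 54, 22], [-89, -13, -68]]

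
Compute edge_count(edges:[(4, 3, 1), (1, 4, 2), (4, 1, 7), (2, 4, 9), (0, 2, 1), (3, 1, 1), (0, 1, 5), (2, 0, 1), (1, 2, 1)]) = 9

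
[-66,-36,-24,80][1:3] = [-36, -24]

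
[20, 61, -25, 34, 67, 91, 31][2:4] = [-25, 34]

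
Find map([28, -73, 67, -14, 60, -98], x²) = (28)²=784, (-73)²=5329, (67)²=4489, (-14)²=196, (60)²=3600, (-98)²=9604
= [784, 5329, 4489, 196, 3600, 9604]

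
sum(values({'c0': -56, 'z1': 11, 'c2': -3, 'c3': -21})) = (-56) + 11 + (-3) + (-21)
= -69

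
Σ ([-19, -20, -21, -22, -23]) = (-19) + (-20) + (-21) + (-22) + (-23)
= -105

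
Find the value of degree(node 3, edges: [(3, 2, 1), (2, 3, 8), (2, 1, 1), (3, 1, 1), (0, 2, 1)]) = 3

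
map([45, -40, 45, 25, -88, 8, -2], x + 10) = [55, -30, 55, 35, -78, 18, 8]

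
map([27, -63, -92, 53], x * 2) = 27*2=54, -63*2=-126, -92*2=-184, 53*2=106
= [54, -126, -184, 106]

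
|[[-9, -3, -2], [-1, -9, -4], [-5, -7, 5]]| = 658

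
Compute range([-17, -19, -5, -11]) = 14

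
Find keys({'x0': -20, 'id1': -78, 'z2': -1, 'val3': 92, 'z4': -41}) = ['x0', 'id1', 'z2', 'val3', 'z4']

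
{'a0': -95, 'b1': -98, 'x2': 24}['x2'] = 24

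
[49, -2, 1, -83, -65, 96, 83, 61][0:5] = [49, -2, 1, -83, -65]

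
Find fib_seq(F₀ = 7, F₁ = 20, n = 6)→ [7, 20, 27, 47, 74, 121]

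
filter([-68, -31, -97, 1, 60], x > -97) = keep x where x > -97: -68✓, -31✓, -97✗, 1✓, 60✓
= [-68, -31, 1, 60]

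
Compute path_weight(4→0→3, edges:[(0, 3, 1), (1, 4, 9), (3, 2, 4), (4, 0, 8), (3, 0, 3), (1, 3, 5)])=9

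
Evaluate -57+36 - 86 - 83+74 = -116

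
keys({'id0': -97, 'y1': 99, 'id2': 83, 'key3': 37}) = ['id0', 'y1', 'id2', 'key3']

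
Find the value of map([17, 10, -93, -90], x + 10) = [27, 20, -83, -80]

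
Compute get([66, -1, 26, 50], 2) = 26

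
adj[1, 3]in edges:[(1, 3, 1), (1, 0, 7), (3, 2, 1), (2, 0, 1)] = 1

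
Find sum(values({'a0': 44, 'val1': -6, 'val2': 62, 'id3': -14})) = 44 + (-6) + 62 + (-14)
= 86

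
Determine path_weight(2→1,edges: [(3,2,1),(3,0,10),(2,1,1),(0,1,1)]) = 1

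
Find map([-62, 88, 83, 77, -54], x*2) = [-124, 176, 166, 154, -108]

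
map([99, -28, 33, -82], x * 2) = 99*2=198, -28*2=-56, 33*2=66, -82*2=-164
= [198, -56, 66, -164]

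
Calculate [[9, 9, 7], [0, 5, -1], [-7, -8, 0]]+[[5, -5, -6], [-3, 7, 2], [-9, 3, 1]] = [[14, 4, 1], [-3, 12, 1], [-16, -5, 1]]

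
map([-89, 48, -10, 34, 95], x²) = [7921, 2304, 100, 1156, 9025]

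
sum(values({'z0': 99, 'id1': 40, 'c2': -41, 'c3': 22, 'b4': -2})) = 99 + 40 + (-41) + 22 + (-2)
= 118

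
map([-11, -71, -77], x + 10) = -11+10=-1, -71+10=-61, -77+10=-67
= [-1, -61, -67]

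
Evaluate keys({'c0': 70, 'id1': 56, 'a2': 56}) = ['c0', 'id1', 'a2']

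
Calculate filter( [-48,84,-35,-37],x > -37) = [84, -35]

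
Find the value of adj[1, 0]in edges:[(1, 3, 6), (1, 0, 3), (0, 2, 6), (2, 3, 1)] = 3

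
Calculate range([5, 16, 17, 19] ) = 14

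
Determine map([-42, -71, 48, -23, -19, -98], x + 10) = -42+10=-32, -71+10=-61, 48+10=58, -23+10=-13, -19+10=-9, -98+10=-88
= [-32, -61, 58, -13, -9, -88]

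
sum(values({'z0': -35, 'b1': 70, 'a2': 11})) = 46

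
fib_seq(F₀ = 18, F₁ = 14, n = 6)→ [18, 14, 32, 46, 78, 124]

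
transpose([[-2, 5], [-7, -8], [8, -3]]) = [[-2, -7, 8], [5, -8, -3]]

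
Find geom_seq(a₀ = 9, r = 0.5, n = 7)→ a_0 = 9*0.5^0 = 9.0
a_1 = 9*0.5^1 = 4.5
a_2 = 9*0.5^2 = 2.25
...
= [9.0, 4.5, 2.25, 1.125, 0.5625, 0.28125, 0.140625]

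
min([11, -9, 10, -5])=-9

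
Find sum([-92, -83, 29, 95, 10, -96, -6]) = (-92) + (-83) + 29 + 95 + 10 + (-96) + (-6)
= -143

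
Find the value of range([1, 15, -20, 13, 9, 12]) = 35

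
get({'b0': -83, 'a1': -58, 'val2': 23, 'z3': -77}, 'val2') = 23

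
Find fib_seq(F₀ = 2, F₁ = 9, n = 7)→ F_2 = F_1 + F_0 = 11
F_3 = F_2 + F_1 = 20
F_4 = F_3 + F_2 = 31
...
= [2, 9, 11, 20, 31, 51, 82]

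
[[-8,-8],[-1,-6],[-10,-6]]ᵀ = [[-8, -1, -10], [-8, -6, -6]]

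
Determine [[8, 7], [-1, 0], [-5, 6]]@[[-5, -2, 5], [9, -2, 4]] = [[23, -30, 68], [5, 2, -5], [79, -2, -1]]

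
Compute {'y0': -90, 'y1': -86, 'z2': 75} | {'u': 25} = {'y0': -90, 'y1': -86, 'z2': 75, 'u': 25}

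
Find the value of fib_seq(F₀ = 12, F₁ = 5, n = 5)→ F_2 = F_1 + F_0 = 17
F_3 = F_2 + F_1 = 22
F_4 = F_3 + F_2 = 39
= [12, 5, 17, 22, 39]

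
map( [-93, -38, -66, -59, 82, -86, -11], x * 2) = -93*2=-186, -38*2=-76, -66*2=-132, -59*2=-118, 82*2=164, -86*2=-172, -11*2=-22
= [-186, -76, -132, -118, 164, -172, -22]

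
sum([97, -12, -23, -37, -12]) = 97 + (-12) + (-23) + (-37) + (-12)
= 13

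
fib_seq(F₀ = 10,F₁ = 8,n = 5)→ F_2 = F_1 + F_0 = 18
F_3 = F_2 + F_1 = 26
F_4 = F_3 + F_2 = 44
= [10, 8, 18, 26, 44]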